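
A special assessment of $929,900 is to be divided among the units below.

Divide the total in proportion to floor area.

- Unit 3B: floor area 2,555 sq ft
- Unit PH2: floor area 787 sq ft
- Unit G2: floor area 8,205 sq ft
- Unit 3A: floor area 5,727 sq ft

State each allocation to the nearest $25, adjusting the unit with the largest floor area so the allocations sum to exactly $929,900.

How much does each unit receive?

Sum of floor area: 17,274.
Pro-rata amounts: Unit 3B 2,555/17,274 × $929,900 = 137,541.65; Unit PH2 787/17,274 × $929,900 = 42,366.06; Unit G2 8,205/17,274 × $929,900 = 441,694.43; Unit 3A 5,727/17,274 × $929,900 = 308,297.86.
At nearest $25: Unit 3B $137,550; Unit PH2 $42,375; Unit G2 $441,700; Unit 3A $308,300. Sum = $929,925.
Difference $929,900 − $929,925 = −$25 applied to largest floor area (Unit G2): Unit G2 becomes $441,675.

Unit 3B: $137,550 · Unit PH2: $42,375 · Unit G2: $441,675 · Unit 3A: $308,300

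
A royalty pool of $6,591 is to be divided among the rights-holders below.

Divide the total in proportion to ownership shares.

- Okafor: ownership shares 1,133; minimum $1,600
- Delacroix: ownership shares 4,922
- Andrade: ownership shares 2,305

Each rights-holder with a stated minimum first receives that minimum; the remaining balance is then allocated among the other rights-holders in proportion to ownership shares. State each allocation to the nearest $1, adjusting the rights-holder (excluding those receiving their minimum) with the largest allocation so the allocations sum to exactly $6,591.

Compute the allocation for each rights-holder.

Okafor: $1,600; Delacroix: $3,399; Andrade: $1,592

Fund the minimums — Okafor $1,600. Balance $4,991.
Balance split over remaining ownership shares 7,227: Delacroix 3,399.16 → $3,399; Andrade 1,591.84 → $1,592.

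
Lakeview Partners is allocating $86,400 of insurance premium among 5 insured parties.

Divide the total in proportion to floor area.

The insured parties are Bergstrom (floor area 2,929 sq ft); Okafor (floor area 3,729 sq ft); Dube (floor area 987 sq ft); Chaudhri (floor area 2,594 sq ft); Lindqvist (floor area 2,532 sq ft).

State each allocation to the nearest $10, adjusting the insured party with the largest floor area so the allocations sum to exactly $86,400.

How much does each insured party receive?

Sum of floor area: 12,771.
Pro-rata amounts: Bergstrom 2,929/12,771 × $86,400 = 19,815.64; Okafor 3,729/12,771 × $86,400 = 25,227.91; Dube 987/12,771 × $86,400 = 6,677.38; Chaudhri 2,594/12,771 × $86,400 = 17,549.26; Lindqvist 2,532/12,771 × $86,400 = 17,129.81.
After rounding ($10): Bergstrom $19,820; Okafor $25,230; Dube $6,680; Chaudhri $17,550; Lindqvist $17,130. Sum = $86,410.
Difference $86,400 − $86,410 = −$10 applied to largest floor area (Okafor): Okafor becomes $25,220.

Bergstrom: $19,820 · Okafor: $25,220 · Dube: $6,680 · Chaudhri: $17,550 · Lindqvist: $17,130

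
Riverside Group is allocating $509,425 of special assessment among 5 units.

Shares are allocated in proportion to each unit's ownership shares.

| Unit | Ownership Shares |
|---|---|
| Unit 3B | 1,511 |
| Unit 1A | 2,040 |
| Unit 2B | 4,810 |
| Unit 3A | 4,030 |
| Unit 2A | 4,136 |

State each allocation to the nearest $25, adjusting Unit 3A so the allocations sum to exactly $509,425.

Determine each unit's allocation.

Unit 3B: $46,575 | Unit 1A: $62,875 | Unit 2B: $148,250 | Unit 3A: $124,250 | Unit 2A: $127,475

Ownership shares total: 16,527.
Pro-rata amounts: Unit 3B 1,511/16,527 × $509,425 = 46,574.77; Unit 1A 2,040/16,527 × $509,425 = 62,880.56; Unit 2B 4,810/16,527 × $509,425 = 148,262.49; Unit 3A 4,030/16,527 × $509,425 = 124,219.93; Unit 2A 4,136/16,527 × $509,425 = 127,487.25.
After rounding ($25): Unit 3B $46,575; Unit 1A $62,875; Unit 2B $148,250; Unit 3A $124,225; Unit 2A $127,475. Sum = $509,400.
Difference $509,425 − $509,400 = +$25 applied to Unit 3A: Unit 3A becomes $124,250.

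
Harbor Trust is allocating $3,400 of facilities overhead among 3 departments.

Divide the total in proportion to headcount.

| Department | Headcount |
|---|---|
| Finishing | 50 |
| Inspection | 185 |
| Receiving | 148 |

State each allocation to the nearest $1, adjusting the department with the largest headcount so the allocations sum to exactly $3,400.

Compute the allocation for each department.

Total headcount = 50 + 185 + 148 = 383.
Pro-rata amounts: Finishing 443.86; Inspection 1,642.30; Receiving 1,313.84.
After rounding ($1): Finishing $444; Inspection $1,642; Receiving $1,314. Sum = $3,400.
Rounded total matches; no reconciliation needed.

Finishing: $444 · Inspection: $1,642 · Receiving: $1,314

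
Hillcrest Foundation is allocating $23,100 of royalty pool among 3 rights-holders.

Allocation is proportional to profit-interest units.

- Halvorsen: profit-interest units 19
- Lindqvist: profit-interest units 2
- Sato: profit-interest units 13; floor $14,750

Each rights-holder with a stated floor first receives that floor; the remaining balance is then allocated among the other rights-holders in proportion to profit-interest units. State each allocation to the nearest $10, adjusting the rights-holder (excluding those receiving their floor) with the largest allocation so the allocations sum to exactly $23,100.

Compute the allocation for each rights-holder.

Halvorsen: $7,550 · Lindqvist: $800 · Sato: $14,750

Guaranteed amounts: Sato $14,750. Residual $8,350.
Residual split over remaining profit-interest units 21: Halvorsen 7,554.76 → $7,550; Lindqvist 795.24 → $800.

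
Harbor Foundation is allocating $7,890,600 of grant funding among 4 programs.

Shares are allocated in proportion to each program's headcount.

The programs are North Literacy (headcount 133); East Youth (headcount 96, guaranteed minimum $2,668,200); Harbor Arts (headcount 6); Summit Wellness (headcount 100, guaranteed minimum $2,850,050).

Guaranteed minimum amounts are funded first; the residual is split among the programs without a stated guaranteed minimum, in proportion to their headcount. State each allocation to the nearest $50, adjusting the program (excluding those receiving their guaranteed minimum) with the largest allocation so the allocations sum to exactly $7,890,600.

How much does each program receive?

North Literacy: $2,269,950 | East Youth: $2,668,200 | Harbor Arts: $102,400 | Summit Wellness: $2,850,050

Guaranteed amounts: East Youth $2,668,200; Summit Wellness $2,850,050. Residual $2,372,350.
Residual split over remaining headcount 139: North Literacy 2,269,946.40 → $2,269,950; Harbor Arts 102,403.60 → $102,400.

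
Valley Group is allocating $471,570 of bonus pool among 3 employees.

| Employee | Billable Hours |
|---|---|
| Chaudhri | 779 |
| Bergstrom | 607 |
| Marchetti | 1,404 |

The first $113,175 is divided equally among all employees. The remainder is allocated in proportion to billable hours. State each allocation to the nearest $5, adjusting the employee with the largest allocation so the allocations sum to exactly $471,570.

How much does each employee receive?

Chaudhri: $137,795 | Bergstrom: $115,700 | Marchetti: $218,075

Equal tier: $113,175 ÷ 3 = $37,725 apiece.
Remainder $358,395 by billable hours (total 2,790): Chaudhri 100,067.99 → $100,070; Bergstrom 77,973.39 → $77,975; Marchetti 180,353.61 → $180,355.
Rounding difference −$5 on remainder applied to Marchetti.
Totals: Chaudhri $37,725 + $100,070 = $137,795; Bergstrom $37,725 + $77,975 = $115,700; Marchetti $37,725 + $180,350 = $218,075.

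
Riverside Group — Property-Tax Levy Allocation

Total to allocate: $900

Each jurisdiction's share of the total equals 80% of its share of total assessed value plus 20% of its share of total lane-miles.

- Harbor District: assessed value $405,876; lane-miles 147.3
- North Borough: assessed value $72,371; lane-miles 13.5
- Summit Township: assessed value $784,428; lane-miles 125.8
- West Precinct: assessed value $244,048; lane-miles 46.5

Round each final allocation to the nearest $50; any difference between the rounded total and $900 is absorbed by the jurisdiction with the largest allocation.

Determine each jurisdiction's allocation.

Harbor District: $250; North Borough: $50; Summit Township: $450; West Precinct: $150

Totals — assessed value 1,506,723, lane-miles 333.1.
Blended shares (80% assessed value + 20% lane-miles): Harbor District 0.3039; North Borough 0.0465; Summit Township 0.4920; West Precinct 0.1575.
Raw shares: Harbor District 273.55; North Borough 41.88; Summit Township 442.82; West Precinct 141.75.
At nearest $50: Harbor District $250; North Borough $50; Summit Township $450; West Precinct $150. Sum = $900.
No rounding difference to absorb.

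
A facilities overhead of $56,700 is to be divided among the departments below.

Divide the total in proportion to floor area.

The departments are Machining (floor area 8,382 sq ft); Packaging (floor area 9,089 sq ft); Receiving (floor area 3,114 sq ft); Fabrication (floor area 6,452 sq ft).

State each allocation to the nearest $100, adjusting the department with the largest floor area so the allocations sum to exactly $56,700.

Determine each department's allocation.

Machining: $17,600; Packaging: $19,100; Receiving: $6,500; Fabrication: $13,500

Floor area total: 8,382 + 9,089 + 3,114 + 6,452 = 27,037.
Unrounded shares: Machining 17,578.11; Packaging 19,060.78; Receiving 6,530.45; Fabrication 13,530.66.
After rounding ($100): Machining $17,600; Packaging $19,100; Receiving $6,500; Fabrication $13,500. Sum = $56,700.
No rounding difference to absorb.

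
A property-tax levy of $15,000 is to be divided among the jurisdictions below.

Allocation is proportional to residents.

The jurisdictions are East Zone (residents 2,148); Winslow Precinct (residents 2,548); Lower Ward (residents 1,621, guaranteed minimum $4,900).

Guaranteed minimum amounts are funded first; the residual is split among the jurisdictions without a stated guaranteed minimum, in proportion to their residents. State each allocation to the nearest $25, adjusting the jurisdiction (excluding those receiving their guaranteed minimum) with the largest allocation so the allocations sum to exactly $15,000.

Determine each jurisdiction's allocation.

East Zone: $4,625 | Winslow Precinct: $5,475 | Lower Ward: $4,900

Fund the minimums — Lower Ward $4,900. Residual $10,100.
Residual split over remaining residents 4,696: East Zone 4,619.85 → $4,625; Winslow Precinct 5,480.15 → $5,475.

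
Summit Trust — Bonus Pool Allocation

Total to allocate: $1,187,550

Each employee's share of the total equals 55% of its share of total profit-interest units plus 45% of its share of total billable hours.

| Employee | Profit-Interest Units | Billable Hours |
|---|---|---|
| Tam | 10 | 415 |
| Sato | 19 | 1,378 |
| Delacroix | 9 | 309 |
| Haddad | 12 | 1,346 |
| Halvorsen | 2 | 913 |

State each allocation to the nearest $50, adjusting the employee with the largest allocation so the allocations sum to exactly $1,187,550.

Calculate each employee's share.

Profit-interest units total 52; billable hours total 4,361.
Composite weights (55% profit-interest units + 45% billable hours): Tam 0.1486; Sato 0.3432; Delacroix 0.1271; Haddad 0.2658; Halvorsen 0.1154.
Proportional shares: Tam 176,460.40; Sato 407,512.17; Delacroix 150,910.52; Haddad 315,666.51; Halvorsen 137,000.39.
At nearest $50: Tam $176,450; Sato $407,500; Delacroix $150,900; Haddad $315,650; Halvorsen $137,000. Sum = $1,187,500.
Difference $1,187,550 − $1,187,500 = +$50 applied to largest allocation (Sato): Sato becomes $407,550.

Tam: $176,450; Sato: $407,550; Delacroix: $150,900; Haddad: $315,650; Halvorsen: $137,000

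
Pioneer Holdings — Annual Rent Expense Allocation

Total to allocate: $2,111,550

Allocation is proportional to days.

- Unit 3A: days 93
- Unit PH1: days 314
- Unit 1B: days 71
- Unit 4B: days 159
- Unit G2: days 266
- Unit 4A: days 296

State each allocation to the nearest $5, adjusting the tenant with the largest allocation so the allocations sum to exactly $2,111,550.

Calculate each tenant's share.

Unit 3A: $163,780; Unit PH1: $552,980; Unit 1B: $125,040; Unit 4B: $280,015; Unit G2: $468,450; Unit 4A: $521,285

Total days = 1,199.
Unrounded shares: Unit 3A 93/1,199 × $2,111,550 = 163,781.61; Unit PH1 314/1,199 × $2,111,550 = 552,983.07; Unit 1B 71/1,199 × $2,111,550 = 125,037.57; Unit 4B 159/1,199 × $2,111,550 = 280,013.72; Unit G2 266/1,199 × $2,111,550 = 468,450.63; Unit 4A 296/1,199 × $2,111,550 = 521,283.40.
At nearest $5: Unit 3A $163,780; Unit PH1 $552,985; Unit 1B $125,040; Unit 4B $280,015; Unit G2 $468,450; Unit 4A $521,285. Sum = $2,111,555.
Difference $2,111,550 − $2,111,555 = −$5 applied to largest allocation (Unit PH1): Unit PH1 becomes $552,980.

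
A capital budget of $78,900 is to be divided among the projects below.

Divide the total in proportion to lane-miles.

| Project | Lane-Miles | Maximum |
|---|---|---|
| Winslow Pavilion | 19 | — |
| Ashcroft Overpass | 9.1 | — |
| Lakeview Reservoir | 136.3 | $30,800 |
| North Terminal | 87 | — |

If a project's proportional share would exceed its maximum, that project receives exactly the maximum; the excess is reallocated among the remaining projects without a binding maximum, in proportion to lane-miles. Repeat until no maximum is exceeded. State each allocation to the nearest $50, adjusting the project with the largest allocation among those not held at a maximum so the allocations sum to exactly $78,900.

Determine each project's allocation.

Winslow Pavilion: $7,950 | Ashcroft Overpass: $3,800 | Lakeview Reservoir: $30,800 | North Terminal: $36,350

Combined lane-miles = 251.4.
Pro-rata shares before constraints: Winslow Pavilion 5,963.01; Ashcroft Overpass 2,855.97; Lakeview Reservoir 42,776.73; North Terminal 27,304.30.
Held at cap: Lakeview Reservoir ($30,800); remaining pool $48,100 reallocated over remaining lane-miles 115.1.
Shares after redistribution: Winslow Pavilion 7,940.05 → $7,950; Ashcroft Overpass 3,802.87 → $3,800; North Terminal 36,357.08 → $36,350.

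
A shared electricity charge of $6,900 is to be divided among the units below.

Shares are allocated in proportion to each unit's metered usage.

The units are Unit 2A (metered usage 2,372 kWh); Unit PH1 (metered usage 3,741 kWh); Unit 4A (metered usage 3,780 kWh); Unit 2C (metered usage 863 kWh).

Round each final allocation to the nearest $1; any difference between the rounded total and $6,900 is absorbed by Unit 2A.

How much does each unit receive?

Metered usage total: 10,756.
Unrounded shares: Unit 2A 2,372/10,756 × $6,900 = 1,521.64; Unit PH1 3,741/10,756 × $6,900 = 2,399.86; Unit 4A 3,780/10,756 × $6,900 = 2,424.88; Unit 2C 863/10,756 × $6,900 = 553.62.
At nearest $1: Unit 2A $1,522; Unit PH1 $2,400; Unit 4A $2,425; Unit 2C $554. Sum = $6,901.
Difference $6,900 − $6,901 = −$1 applied to Unit 2A: Unit 2A becomes $1,521.

Unit 2A: $1,521 | Unit PH1: $2,400 | Unit 4A: $2,425 | Unit 2C: $554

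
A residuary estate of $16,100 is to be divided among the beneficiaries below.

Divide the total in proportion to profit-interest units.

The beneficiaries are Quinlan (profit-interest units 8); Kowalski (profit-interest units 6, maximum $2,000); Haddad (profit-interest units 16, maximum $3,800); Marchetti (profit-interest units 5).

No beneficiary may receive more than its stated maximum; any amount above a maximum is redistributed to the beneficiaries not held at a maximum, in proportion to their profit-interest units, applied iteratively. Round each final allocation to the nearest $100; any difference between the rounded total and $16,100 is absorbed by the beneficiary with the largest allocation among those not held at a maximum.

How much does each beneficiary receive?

Quinlan: $6,300; Kowalski: $2,000; Haddad: $3,800; Marchetti: $4,000

Total profit-interest units = 35.
Proportional shares (ignoring caps): Quinlan 3,680.00; Kowalski 2,760.00; Haddad 7,360.00; Marchetti 2,300.00.
Held at cap: Kowalski ($2,000), Haddad ($3,800); remaining pool $10,300 reallocated over remaining profit-interest units 13.
Redistributed shares: Quinlan 6,338.46 → $6,300; Marchetti 3,961.54 → $4,000.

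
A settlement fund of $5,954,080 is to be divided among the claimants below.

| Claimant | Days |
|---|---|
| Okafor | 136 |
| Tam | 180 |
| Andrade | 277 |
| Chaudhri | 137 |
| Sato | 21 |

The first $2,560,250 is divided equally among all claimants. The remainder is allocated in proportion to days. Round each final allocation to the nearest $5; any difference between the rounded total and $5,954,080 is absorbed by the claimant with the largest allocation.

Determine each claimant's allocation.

Okafor: $1,126,645; Tam: $1,325,485; Andrade: $1,763,835; Chaudhri: $1,131,165; Sato: $606,950

$2,560,250 shared equally gives $512,050 per claimant.
Remainder $3,393,830 by days (total 751): Okafor 614,595.05 → $614,595; Tam 813,434.62 → $813,435; Andrade 1,251,785.50 → $1,251,785; Chaudhri 619,114.13 → $619,115; Sato 94,900.71 → $94,900.
Totals: Okafor $512,050 + $614,595 = $1,126,645; Tam $512,050 + $813,435 = $1,325,485; Andrade $512,050 + $1,251,785 = $1,763,835; Chaudhri $512,050 + $619,115 = $1,131,165; Sato $512,050 + $94,900 = $606,950.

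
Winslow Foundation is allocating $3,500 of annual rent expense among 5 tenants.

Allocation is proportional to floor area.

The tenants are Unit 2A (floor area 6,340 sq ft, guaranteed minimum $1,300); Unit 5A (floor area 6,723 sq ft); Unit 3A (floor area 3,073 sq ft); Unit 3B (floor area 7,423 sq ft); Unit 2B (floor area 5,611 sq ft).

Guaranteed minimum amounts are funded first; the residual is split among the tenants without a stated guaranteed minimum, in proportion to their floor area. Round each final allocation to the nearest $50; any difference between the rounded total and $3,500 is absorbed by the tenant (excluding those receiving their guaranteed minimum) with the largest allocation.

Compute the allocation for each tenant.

Unit 2A: $1,300 · Unit 5A: $650 · Unit 3A: $300 · Unit 3B: $700 · Unit 2B: $550

Guaranteed amounts: Unit 2A $1,300. Balance $2,200.
Balance split over remaining floor area 22,830: Unit 5A 647.86 → $650; Unit 3A 296.13 → $300; Unit 3B 715.31 → $700; Unit 2B 540.70 → $550.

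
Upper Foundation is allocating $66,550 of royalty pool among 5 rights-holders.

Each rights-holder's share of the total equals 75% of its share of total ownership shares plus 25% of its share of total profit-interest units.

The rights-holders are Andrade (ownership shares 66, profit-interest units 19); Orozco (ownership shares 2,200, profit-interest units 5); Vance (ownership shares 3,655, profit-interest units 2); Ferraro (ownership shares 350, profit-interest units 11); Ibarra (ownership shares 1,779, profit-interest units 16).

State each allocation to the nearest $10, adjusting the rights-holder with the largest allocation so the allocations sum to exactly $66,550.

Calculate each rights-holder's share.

Andrade: $6,370 · Orozco: $15,210 · Vance: $23,300 · Ferraro: $5,620 · Ibarra: $16,050

Totals — ownership shares 8,050, profit-interest units 53.
Blended shares (75% ownership shares + 25% profit-interest units): Andrade 0.0958; Orozco 0.2286; Vance 0.3500; Ferraro 0.0845; Ibarra 0.2412.
Unrounded shares: Andrade 6,373.61; Orozco 15,210.26; Vance 23,289.97; Ferraro 5,623.17; Ibarra 16,052.99.
At nearest $10: Andrade $6,370; Orozco $15,210; Vance $23,290; Ferraro $5,620; Ibarra $16,050. Sum = $66,540.
Difference $66,550 − $66,540 = +$10 applied to largest allocation (Vance): Vance becomes $23,300.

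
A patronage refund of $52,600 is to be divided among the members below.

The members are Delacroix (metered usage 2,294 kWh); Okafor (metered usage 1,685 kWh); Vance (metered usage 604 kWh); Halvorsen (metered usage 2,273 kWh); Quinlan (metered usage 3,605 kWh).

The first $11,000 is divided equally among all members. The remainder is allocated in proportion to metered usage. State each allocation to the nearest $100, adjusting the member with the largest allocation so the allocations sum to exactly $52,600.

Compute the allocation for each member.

Delacroix: $11,300 | Okafor: $8,900 | Vance: $4,600 | Halvorsen: $11,200 | Quinlan: $16,600

First tranche $11,000 split equally: $2,200 each.
Remainder $41,600 by metered usage (total 10,461): Delacroix 9,122.49 → $9,100; Okafor 6,700.70 → $6,700; Vance 2,401.91 → $2,400; Halvorsen 9,038.98 → $9,000; Quinlan 14,335.91 → $14,300.
Rounding difference +$100 on remainder applied to Quinlan.
Totals: Delacroix $2,200 + $9,100 = $11,300; Okafor $2,200 + $6,700 = $8,900; Vance $2,200 + $2,400 = $4,600; Halvorsen $2,200 + $9,000 = $11,200; Quinlan $2,200 + $14,400 = $16,600.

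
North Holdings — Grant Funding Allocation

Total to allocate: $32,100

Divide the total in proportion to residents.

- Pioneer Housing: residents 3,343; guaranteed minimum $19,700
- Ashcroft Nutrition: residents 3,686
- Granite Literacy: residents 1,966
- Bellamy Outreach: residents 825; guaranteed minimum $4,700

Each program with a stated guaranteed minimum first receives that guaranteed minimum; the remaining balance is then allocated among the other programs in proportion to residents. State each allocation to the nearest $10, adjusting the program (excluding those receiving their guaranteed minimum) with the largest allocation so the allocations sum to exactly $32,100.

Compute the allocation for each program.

Guaranteed amounts: Pioneer Housing $19,700; Bellamy Outreach $4,700. Residual $7,700.
Residual split over remaining residents 5,652: Ashcroft Nutrition 5,021.62 → $5,020; Granite Literacy 2,678.38 → $2,680.

Pioneer Housing: $19,700; Ashcroft Nutrition: $5,020; Granite Literacy: $2,680; Bellamy Outreach: $4,700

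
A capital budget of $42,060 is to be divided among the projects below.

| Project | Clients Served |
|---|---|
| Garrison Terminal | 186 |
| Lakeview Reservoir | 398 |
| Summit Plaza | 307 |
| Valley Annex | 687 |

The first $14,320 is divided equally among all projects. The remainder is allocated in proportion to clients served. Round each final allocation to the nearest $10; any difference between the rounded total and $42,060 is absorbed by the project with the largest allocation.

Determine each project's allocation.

Garrison Terminal: $6,850 · Lakeview Reservoir: $10,580 · Summit Plaza: $8,980 · Valley Annex: $15,650

First tranche $14,320 split equally: $3,580 each.
Remainder $27,740 by clients served (total 1,578): Garrison Terminal 3,269.73 → $3,270; Lakeview Reservoir 6,996.53 → $7,000; Summit Plaza 5,396.82 → $5,400; Valley Annex 12,076.92 → $12,080.
Rounding difference −$10 on remainder applied to Valley Annex.
Totals: Garrison Terminal $3,580 + $3,270 = $6,850; Lakeview Reservoir $3,580 + $7,000 = $10,580; Summit Plaza $3,580 + $5,400 = $8,980; Valley Annex $3,580 + $12,070 = $15,650.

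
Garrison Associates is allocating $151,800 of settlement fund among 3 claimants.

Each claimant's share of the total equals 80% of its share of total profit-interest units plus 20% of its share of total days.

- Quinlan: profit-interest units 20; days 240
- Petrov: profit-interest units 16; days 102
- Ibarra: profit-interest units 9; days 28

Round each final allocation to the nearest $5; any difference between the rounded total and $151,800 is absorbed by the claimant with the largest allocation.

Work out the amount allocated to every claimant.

Profit-interest units total 45; days total 370.
Combined weights (80% profit-interest units + 20% days): Quinlan 0.4853; Petrov 0.3396; Ibarra 0.1751.
Unrounded shares: Quinlan 73,666.31; Petrov 51,548.18; Ibarra 26,585.51.
At nearest $5: Quinlan $73,665; Petrov $51,550; Ibarra $26,585. Sum = $151,800.
Sum already equals the total — no adjustment.

Quinlan: $73,665 | Petrov: $51,550 | Ibarra: $26,585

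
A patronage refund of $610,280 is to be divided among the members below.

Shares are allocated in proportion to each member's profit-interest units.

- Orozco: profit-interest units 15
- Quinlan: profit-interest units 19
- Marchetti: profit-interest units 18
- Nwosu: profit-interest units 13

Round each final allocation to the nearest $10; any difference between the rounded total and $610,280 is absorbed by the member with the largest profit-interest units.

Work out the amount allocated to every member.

Orozco: $140,830; Quinlan: $178,390; Marchetti: $169,000; Nwosu: $122,060

Total profit-interest units = 15 + 19 + 18 + 13 = 65.
Raw shares: Orozco 140,833.85; Quinlan 178,389.54; Marchetti 169,000.62; Nwosu 122,056.00.
After rounding ($10): Orozco $140,830; Quinlan $178,390; Marchetti $169,000; Nwosu $122,060. Sum = $610,280.
Sum already equals the total — no adjustment.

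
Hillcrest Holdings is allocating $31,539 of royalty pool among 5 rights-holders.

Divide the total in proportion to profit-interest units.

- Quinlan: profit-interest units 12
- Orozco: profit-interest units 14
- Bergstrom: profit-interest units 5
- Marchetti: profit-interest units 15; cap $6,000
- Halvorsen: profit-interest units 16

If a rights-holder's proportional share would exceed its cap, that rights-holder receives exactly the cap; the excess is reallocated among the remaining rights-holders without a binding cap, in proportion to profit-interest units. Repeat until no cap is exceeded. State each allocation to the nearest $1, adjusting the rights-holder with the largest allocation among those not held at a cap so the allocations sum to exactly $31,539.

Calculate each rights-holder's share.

Quinlan: $6,521 · Orozco: $7,607 · Bergstrom: $2,717 · Marchetti: $6,000 · Halvorsen: $8,694

Combined profit-interest units = 62.
Pro-rata shares before constraints: Quinlan 6,104.32; Orozco 7,121.71; Bergstrom 2,543.47; Marchetti 7,630.40; Halvorsen 8,139.10.
Capped: Marchetti ($6,000); residual $25,539 reallocated over remaining profit-interest units 47.
Shares after redistribution: Quinlan 6,520.60 → $6,521; Orozco 7,607.36 → $7,607; Bergstrom 2,716.91 → $2,717; Halvorsen 8,694.13 → $8,694.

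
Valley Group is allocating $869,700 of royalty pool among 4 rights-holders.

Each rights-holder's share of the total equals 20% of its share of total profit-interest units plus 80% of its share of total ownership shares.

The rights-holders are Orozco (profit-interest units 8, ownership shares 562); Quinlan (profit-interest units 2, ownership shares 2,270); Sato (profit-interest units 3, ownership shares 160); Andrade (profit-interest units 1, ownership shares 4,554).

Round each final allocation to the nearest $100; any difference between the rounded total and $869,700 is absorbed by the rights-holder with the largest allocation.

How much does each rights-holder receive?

Profit-interest units total 14; ownership shares total 7,546.
Blended shares (20% profit-interest units + 80% ownership shares): Orozco 0.1739; Quinlan 0.2692; Sato 0.0598; Andrade 0.4971.
Pro-rata amounts: Orozco 151,212.09; Quinlan 234,148.23; Sato 52,025.26; Andrade 432,314.43.
Rounded to nearest $100: Orozco $151,200; Quinlan $234,100; Sato $52,000; Andrade $432,300. Sum = $869,600.
Difference $869,700 − $869,600 = +$100 applied to largest allocation (Andrade): Andrade becomes $432,400.

Orozco: $151,200 | Quinlan: $234,100 | Sato: $52,000 | Andrade: $432,400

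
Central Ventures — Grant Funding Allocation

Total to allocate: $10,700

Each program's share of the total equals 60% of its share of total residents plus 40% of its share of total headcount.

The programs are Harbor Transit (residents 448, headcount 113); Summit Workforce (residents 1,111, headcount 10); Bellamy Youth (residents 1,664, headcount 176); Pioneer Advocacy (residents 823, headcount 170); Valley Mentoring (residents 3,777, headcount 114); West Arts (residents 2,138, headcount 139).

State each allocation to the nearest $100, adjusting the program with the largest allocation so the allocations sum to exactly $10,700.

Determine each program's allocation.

Residents total 9,961; headcount total 722.
Blended shares (60% residents + 40% headcount): Harbor Transit 0.0896; Summit Workforce 0.0725; Bellamy Youth 0.1977; Pioneer Advocacy 0.1438; Valley Mentoring 0.2907; West Arts 0.2058.
Pro-rata amounts: Harbor Transit 958.60; Summit Workforce 775.33; Bellamy Youth 2,115.79; Pioneer Advocacy 1,538.19; Valley Mentoring 3,110.12; West Arts 2,201.96.
Rounded to nearest $100: Harbor Transit $1,000; Summit Workforce $800; Bellamy Youth $2,100; Pioneer Advocacy $1,500; Valley Mentoring $3,100; West Arts $2,200. Sum = $10,700.
No rounding difference to absorb.

Harbor Transit: $1,000 | Summit Workforce: $800 | Bellamy Youth: $2,100 | Pioneer Advocacy: $1,500 | Valley Mentoring: $3,100 | West Arts: $2,200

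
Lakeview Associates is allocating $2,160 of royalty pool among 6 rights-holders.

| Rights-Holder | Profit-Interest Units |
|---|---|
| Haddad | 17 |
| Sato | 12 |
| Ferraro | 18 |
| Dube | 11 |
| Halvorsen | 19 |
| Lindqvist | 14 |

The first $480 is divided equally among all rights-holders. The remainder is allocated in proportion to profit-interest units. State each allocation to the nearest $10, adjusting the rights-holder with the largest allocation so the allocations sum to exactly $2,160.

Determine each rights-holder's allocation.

Haddad: $390 · Sato: $300 · Ferraro: $410 · Dube: $280 · Halvorsen: $440 · Lindqvist: $340

$480 shared equally gives $80 per rights-holder.
Remainder $1,680 by profit-interest units (total 91): Haddad 313.85 → $310; Sato 221.54 → $220; Ferraro 332.31 → $330; Dube 203.08 → $200; Halvorsen 350.77 → $350; Lindqvist 258.46 → $260.
Rounding difference +$10 on remainder applied to Halvorsen.
Totals: Haddad $80 + $310 = $390; Sato $80 + $220 = $300; Ferraro $80 + $330 = $410; Dube $80 + $200 = $280; Halvorsen $80 + $360 = $440; Lindqvist $80 + $260 = $340.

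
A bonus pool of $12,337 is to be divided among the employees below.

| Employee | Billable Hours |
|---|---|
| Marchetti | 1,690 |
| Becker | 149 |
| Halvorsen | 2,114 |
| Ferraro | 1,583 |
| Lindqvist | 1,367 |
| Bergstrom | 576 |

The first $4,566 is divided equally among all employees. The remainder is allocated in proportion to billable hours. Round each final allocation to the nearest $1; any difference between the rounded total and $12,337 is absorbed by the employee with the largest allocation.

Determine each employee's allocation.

Marchetti: $2,517 · Becker: $916 · Halvorsen: $2,958 · Ferraro: $2,406 · Lindqvist: $2,181 · Bergstrom: $1,359

First tranche $4,566 split equally: $761 each.
Remainder $7,771 by billable hours (total 7,479): Marchetti 1,755.98 → $1,756; Becker 154.82 → $155; Halvorsen 2,196.54 → $2,197; Ferraro 1,644.80 → $1,645; Lindqvist 1,420.37 → $1,420; Bergstrom 598.49 → $598.
Totals: Marchetti $761 + $1,756 = $2,517; Becker $761 + $155 = $916; Halvorsen $761 + $2,197 = $2,958; Ferraro $761 + $1,645 = $2,406; Lindqvist $761 + $1,420 = $2,181; Bergstrom $761 + $598 = $1,359.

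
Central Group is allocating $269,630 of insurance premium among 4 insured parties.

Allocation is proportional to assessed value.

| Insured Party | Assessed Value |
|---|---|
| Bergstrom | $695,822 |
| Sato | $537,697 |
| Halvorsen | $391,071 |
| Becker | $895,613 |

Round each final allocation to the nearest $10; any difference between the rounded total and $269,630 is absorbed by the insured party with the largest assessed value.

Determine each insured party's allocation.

Bergstrom: $74,440 · Sato: $57,530 · Halvorsen: $41,840 · Becker: $95,820

Total assessed value = 695,822 + 537,697 + 391,071 + 895,613 = 2,520,203.
Pro-rata amounts: Bergstrom 74,444.20; Sato 57,526.81; Halvorsen 41,839.67; Becker 95,819.32.
At nearest $10: Bergstrom $74,440; Sato $57,530; Halvorsen $41,840; Becker $95,820. Sum = $269,630.
Rounded total matches; no reconciliation needed.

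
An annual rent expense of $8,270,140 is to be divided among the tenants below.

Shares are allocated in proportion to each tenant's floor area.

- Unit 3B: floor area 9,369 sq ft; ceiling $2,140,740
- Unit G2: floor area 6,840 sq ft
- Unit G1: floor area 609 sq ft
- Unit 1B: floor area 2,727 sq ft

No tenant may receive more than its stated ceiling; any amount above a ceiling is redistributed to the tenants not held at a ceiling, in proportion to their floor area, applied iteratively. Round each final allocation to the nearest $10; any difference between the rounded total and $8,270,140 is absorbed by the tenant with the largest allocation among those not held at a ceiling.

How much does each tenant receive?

Floor area total: 19,545.
Unconstrained shares: Unit 3B 3,964,335.72; Unit G2 2,894,231.65; Unit G1 257,688.17; Unit 1B 1,153,884.46.
Cap binds for Unit 3B ($2,140,740); residual $6,129,400 reallocated over remaining floor area 10,176.
Redistributed shares: Unit G2 4,119,997.64 → $4,120,000; Unit G1 366,824.35 → $366,820; Unit 1B 1,642,578.01 → $1,642,580.

Unit 3B: $2,140,740 | Unit G2: $4,120,000 | Unit G1: $366,820 | Unit 1B: $1,642,580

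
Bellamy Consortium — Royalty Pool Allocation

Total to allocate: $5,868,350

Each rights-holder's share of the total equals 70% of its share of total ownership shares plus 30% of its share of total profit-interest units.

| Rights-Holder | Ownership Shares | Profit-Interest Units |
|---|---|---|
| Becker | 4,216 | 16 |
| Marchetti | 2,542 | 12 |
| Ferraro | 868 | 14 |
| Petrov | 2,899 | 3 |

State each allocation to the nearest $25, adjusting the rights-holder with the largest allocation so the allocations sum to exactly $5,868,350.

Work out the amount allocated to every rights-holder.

Becker: $2,271,425 | Marchetti: $1,461,600 | Ferraro: $886,500 | Petrov: $1,248,825

Ownership shares total 10,525; profit-interest units total 45.
Combined weights (70% ownership shares + 30% profit-interest units): Becker 0.3871; Marchetti 0.2491; Ferraro 0.1511; Petrov 0.2128.
Raw shares: Becker 2,271,437.10; Marchetti 1,461,595.50; Ferraro 886,487.91; Petrov 1,248,829.49.
At nearest $25: Becker $2,271,425; Marchetti $1,461,600; Ferraro $886,500; Petrov $1,248,825. Sum = $5,868,350.
Sum already equals the total — no adjustment.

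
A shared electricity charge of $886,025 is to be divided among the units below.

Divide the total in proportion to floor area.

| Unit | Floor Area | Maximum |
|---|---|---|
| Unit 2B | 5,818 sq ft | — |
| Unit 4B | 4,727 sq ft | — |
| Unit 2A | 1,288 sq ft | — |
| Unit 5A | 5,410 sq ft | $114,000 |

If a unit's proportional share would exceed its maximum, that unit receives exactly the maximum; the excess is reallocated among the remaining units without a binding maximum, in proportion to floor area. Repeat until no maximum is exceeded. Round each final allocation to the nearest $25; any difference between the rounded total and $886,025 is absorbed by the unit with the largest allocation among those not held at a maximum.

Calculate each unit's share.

Floor area total: 17,243.
Unconstrained shares: Unit 2B 298,955.72; Unit 4B 242,895.10; Unit 2A 66,183.39; Unit 5A 277,990.79.
Cap binds for Unit 5A ($114,000); remaining pool $772,025 reallocated over remaining floor area 11,833.
Remaining shares: Unit 2B 379,586.03 → $379,575; Unit 4B 308,405.49 → $308,400; Unit 2A 84,033.48 → $84,025.
Rounding difference +$25 applied to Unit 2B → $379,600.

Unit 2B: $379,600; Unit 4B: $308,400; Unit 2A: $84,025; Unit 5A: $114,000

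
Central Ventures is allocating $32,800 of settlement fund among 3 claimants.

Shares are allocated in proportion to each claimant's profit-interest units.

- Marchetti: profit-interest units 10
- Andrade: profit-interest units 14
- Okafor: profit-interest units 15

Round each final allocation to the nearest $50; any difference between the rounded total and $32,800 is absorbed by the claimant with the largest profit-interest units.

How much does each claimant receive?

Sum of profit-interest units: 39.
Proportional shares: Marchetti 10/39 × $32,800 = 8,410.26; Andrade 14/39 × $32,800 = 11,774.36; Okafor 15/39 × $32,800 = 12,615.38.
After rounding ($50): Marchetti $8,400; Andrade $11,750; Okafor $12,600. Sum = $32,750.
Difference $32,800 − $32,750 = +$50 applied to largest profit-interest units (Okafor): Okafor becomes $12,650.

Marchetti: $8,400 | Andrade: $11,750 | Okafor: $12,650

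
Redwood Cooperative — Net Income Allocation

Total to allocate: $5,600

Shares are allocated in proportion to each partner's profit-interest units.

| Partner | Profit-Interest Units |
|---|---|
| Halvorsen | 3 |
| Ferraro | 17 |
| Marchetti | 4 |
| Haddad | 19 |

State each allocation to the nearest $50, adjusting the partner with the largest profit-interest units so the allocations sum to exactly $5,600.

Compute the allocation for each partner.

Total profit-interest units = 43.
Proportional shares: Halvorsen 3/43 × $5,600 = 390.70; Ferraro 17/43 × $5,600 = 2,213.95; Marchetti 4/43 × $5,600 = 520.93; Haddad 19/43 × $5,600 = 2,474.42.
After rounding ($50): Halvorsen $400; Ferraro $2,200; Marchetti $500; Haddad $2,450. Sum = $5,550.
Difference $5,600 − $5,550 = +$50 applied to largest profit-interest units (Haddad): Haddad becomes $2,500.

Halvorsen: $400; Ferraro: $2,200; Marchetti: $500; Haddad: $2,500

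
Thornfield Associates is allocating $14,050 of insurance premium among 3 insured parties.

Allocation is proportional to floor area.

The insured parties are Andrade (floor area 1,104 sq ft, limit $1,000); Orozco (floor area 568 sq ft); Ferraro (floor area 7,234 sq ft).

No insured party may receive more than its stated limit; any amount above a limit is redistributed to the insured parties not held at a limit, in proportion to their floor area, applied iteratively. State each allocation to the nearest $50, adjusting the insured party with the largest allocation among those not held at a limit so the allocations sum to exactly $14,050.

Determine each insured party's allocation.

Combined floor area = 8,906.
Pro-rata shares before constraints: Andrade 1,741.66; Orozco 896.07; Ferraro 11,412.27.
Held at cap: Andrade ($1,000); balance $13,050 reallocated over remaining floor area 7,802.
Remaining shares: Orozco 950.06 → $950; Ferraro 12,099.94 → $12,100.

Andrade: $1,000 · Orozco: $950 · Ferraro: $12,100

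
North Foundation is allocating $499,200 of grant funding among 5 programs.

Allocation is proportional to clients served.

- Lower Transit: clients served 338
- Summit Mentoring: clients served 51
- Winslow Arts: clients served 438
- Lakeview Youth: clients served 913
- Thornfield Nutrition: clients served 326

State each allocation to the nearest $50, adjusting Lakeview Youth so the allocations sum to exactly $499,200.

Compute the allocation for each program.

Total clients served = 2,066.
Unrounded shares: Lower Transit 338/2,066 × $499,200 = 81,669.70; Summit Mentoring 51/2,066 × $499,200 = 12,322.94; Winslow Arts 438/2,066 × $499,200 = 105,832.33; Lakeview Youth 913/2,066 × $499,200 = 220,604.84; Thornfield Nutrition 326/2,066 × $499,200 = 78,770.18.
Rounded to nearest $50: Lower Transit $81,650; Summit Mentoring $12,300; Winslow Arts $105,850; Lakeview Youth $220,600; Thornfield Nutrition $78,750. Sum = $499,150.
Difference $499,200 − $499,150 = +$50 applied to Lakeview Youth: Lakeview Youth becomes $220,650.

Lower Transit: $81,650 | Summit Mentoring: $12,300 | Winslow Arts: $105,850 | Lakeview Youth: $220,650 | Thornfield Nutrition: $78,750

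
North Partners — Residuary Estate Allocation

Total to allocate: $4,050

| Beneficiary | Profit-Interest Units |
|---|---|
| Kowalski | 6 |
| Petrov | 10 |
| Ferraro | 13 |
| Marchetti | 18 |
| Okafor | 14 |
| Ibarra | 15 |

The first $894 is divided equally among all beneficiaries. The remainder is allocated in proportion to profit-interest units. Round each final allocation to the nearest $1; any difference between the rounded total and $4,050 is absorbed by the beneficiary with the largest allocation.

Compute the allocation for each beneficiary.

First tranche $894 split equally: $149 each.
Remainder $3,156 by profit-interest units (total 76): Kowalski 249.16 → $249; Petrov 415.26 → $415; Ferraro 539.84 → $540; Marchetti 747.47 → $747; Okafor 581.37 → $581; Ibarra 622.89 → $623.
Rounding difference +$1 on remainder applied to Marchetti.
Totals: Kowalski $149 + $249 = $398; Petrov $149 + $415 = $564; Ferraro $149 + $540 = $689; Marchetti $149 + $748 = $897; Okafor $149 + $581 = $730; Ibarra $149 + $623 = $772.

Kowalski: $398; Petrov: $564; Ferraro: $689; Marchetti: $897; Okafor: $730; Ibarra: $772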